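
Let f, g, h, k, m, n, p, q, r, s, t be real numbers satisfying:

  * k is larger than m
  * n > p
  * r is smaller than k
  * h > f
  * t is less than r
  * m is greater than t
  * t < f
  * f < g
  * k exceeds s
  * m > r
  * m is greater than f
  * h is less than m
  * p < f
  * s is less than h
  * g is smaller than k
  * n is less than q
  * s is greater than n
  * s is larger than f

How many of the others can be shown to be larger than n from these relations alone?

5

From n the given relations immediately reach s, q.
From those, h, k — 4 in total.
From those, m — 5 in total.
No other element is forced above n by the given relations, so the count is 5.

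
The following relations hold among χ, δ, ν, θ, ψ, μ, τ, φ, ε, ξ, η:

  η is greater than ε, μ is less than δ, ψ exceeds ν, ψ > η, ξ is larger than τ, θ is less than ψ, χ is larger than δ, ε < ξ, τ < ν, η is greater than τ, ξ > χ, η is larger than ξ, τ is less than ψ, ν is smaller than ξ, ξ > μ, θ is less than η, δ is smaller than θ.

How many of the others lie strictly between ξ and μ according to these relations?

2

Chaining upward from μ reaches: δ, χ, θ, η, ψ.
Chaining downward from ξ reaches: τ, δ, ν, χ, ε.
Strictly between μ and ξ are those in both lists: δ, χ — 2 elements.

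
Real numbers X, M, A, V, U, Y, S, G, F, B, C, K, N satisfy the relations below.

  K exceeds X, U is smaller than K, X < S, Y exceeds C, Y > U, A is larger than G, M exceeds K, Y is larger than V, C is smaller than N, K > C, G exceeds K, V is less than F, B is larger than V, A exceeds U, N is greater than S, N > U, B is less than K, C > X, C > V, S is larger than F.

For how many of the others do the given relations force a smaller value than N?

6

From N the given relations immediately reach C, U, S.
From those, X, V, F — 6 in total.
No other element is forced below N by the given relations, so the count is 6.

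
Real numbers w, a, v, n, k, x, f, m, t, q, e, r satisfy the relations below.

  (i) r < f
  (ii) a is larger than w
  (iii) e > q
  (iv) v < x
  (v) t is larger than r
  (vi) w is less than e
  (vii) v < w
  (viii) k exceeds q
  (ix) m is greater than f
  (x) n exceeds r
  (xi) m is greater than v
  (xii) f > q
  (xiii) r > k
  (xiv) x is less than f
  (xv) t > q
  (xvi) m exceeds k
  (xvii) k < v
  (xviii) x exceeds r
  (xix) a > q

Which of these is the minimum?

q

k is not least since q < k; r is not least since k < r; n is not least since r < n; t is not least since r < t; v is not least since k < v; x is not least since v < x; f is not least since q < f; w is not least since v < w; e is not least since w < e; m is not least since v < m; a is not least since q < a.
Only q has nothing below it, so q is the minimum.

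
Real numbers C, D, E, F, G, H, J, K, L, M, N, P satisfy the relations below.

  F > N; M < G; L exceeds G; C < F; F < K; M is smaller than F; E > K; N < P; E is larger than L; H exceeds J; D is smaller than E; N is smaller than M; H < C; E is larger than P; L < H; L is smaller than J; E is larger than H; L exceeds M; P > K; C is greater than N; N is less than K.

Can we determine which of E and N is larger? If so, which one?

N < M and M < G give N < G.
With G < L: N < M < G < L.
Then L < J extends the chain to J.
With J < H: N < M < G < L < J < H.
Then H < C extends the chain to C.
Then C < F extends the chain to F.
Then F < K extends the chain to K.
Then K < P extends the chain to P.
With P < E: N < M < G < L < J < H < C < F < K < P < E.
So E is larger.

E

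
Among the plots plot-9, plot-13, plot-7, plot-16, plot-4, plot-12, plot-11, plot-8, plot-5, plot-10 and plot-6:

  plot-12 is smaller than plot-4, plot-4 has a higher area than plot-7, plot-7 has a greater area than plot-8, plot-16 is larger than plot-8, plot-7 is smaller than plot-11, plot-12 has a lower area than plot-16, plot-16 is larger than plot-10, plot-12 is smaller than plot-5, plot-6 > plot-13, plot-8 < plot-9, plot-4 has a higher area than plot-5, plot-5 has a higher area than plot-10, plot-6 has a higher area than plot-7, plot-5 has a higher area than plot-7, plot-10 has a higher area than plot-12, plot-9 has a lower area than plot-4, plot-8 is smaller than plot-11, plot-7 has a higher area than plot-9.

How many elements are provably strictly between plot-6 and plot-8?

Chaining upward from plot-8 reaches: plot-9, plot-7, plot-11, plot-16, plot-5, plot-4.
Chaining downward from plot-6 reaches: plot-9, plot-7, plot-13.
Strictly between plot-8 and plot-6 are those in both lists: plot-9, plot-7 — 2 elements.

2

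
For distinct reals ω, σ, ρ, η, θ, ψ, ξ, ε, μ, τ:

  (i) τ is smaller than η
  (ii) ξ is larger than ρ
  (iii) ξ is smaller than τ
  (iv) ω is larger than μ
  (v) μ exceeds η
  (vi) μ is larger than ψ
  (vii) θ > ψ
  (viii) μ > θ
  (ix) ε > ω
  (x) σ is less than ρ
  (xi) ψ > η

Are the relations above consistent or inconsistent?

The single ordering σ < ρ < ξ < τ < η < ψ < θ < μ < ω < ε satisfies every listed relation, so no contradiction arises.

consistent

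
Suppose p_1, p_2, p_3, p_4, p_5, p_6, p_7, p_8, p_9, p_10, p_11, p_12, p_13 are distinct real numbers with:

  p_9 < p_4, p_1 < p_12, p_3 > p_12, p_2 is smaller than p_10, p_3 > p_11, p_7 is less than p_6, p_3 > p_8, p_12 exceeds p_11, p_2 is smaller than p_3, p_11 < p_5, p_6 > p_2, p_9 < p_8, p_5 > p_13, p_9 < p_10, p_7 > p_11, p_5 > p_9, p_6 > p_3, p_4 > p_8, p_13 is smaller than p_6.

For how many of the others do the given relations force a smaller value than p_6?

The elements the relations force below p_6 are p_9, p_2, p_11, p_8, p_1, p_7, p_13, p_12, p_3 — no chain reaches any other.
That is 9.

9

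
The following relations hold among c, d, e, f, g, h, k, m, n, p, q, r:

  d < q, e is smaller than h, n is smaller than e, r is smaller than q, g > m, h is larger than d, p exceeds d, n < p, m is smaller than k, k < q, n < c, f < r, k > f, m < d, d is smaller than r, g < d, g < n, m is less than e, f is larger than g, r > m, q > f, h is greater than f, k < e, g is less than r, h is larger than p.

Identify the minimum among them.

g is not least since m < g; f is not least since g < f; k is not least since m < k; n is not least since g < n; d is not least since m < d; r is not least since g < r; e is not least since k < e; p is not least since n < p; c is not least since n < c; h is not least since d < h; q is not least since f < q.
Only m has nothing below it, so m is the minimum.

m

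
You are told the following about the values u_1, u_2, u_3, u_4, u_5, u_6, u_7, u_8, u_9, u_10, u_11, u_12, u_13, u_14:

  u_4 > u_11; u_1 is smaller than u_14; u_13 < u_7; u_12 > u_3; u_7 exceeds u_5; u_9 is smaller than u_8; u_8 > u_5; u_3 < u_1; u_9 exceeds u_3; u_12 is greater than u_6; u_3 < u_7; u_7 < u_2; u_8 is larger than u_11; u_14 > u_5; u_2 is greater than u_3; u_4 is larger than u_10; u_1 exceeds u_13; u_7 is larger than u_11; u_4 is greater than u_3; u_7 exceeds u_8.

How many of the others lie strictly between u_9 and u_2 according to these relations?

2

Chaining upward from u_9 reaches: u_8, u_7.
Chaining downward from u_2 reaches: u_3, u_11, u_13, u_5, u_8, u_7.
Strictly between u_9 and u_2 are those in both lists: u_8, u_7 — 2 elements.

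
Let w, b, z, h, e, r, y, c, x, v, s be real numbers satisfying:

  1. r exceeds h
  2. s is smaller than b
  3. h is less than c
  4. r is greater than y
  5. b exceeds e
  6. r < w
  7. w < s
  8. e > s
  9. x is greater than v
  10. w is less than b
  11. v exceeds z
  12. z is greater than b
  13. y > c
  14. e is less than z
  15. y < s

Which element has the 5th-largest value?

Piecing the relations together gives one ordering: h < c < y < r < w < s < e < b < z < v < x.
Counting 5 from the largest end gives e.

e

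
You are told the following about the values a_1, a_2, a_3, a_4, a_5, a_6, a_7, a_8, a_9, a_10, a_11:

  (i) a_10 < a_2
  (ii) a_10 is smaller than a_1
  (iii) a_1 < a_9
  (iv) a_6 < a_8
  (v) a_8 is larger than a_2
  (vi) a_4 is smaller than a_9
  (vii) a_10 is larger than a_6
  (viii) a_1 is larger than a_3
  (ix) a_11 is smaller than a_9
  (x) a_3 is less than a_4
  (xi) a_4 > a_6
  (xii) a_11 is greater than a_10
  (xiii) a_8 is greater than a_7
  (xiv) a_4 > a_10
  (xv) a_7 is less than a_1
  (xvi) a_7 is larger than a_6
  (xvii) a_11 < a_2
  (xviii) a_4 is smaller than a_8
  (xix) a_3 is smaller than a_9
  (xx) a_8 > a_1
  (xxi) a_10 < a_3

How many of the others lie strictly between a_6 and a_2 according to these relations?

The relations place a_6 below a_2. An element lies strictly between them when it is forced above a_6 and also forced below a_2.
Above a_6: {a_10, a_7, a_3, a_11, a_1, a_4, a_8, a_9}. Below a_2: {a_10, a_11}.
Intersection: {a_10, a_11} — 2.

2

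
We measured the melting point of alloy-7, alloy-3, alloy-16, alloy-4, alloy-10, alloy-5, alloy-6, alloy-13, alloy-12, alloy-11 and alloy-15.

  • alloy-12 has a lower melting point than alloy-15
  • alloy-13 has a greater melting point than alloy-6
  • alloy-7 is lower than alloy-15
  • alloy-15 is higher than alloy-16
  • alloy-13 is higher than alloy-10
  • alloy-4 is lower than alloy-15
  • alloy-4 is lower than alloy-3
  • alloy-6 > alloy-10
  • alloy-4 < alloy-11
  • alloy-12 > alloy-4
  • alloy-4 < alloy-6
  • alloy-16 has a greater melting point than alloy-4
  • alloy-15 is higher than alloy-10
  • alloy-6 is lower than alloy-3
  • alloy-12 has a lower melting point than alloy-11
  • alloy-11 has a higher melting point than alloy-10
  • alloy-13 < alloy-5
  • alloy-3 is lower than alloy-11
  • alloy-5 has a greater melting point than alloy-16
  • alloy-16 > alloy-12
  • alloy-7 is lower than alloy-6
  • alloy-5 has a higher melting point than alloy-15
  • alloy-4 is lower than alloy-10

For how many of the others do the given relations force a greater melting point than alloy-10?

From alloy-10 the given relations immediately reach alloy-6, alloy-11, alloy-15, alloy-13.
From those, alloy-3, alloy-5 — 6 in total.
No other element is forced above alloy-10 by the given relations, so the count is 6.

6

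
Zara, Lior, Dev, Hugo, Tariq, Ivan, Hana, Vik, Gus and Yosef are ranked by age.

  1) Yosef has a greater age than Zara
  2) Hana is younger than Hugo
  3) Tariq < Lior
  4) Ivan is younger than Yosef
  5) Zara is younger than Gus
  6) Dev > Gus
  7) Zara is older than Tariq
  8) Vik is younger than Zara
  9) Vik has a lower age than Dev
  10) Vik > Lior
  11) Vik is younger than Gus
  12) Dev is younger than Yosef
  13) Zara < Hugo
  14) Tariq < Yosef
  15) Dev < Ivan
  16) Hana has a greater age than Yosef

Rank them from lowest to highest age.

Nothing is placed below Tariq, so it is least; from there Tariq < Lior; Lior < Vik; Vik < Zara; Zara < Gus; Gus < Dev; Dev < Ivan; Ivan < Yosef; Yosef < Hana; Hana < Hugo, each given directly.

Tariq < Lior < Vik < Zara < Gus < Dev < Ivan < Yosef < Hana < Hugo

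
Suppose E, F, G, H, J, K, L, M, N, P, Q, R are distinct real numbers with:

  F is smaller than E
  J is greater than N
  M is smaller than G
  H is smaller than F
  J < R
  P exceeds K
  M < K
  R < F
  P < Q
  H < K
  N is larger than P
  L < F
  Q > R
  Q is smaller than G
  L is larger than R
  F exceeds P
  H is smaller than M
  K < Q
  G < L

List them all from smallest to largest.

The consecutive links are each given: H < M; M < K; K < P; P < N; N < J; J < R; R < Q; Q < G; G < L; L < F; F < E.

H < M < K < P < N < J < R < Q < G < L < F < E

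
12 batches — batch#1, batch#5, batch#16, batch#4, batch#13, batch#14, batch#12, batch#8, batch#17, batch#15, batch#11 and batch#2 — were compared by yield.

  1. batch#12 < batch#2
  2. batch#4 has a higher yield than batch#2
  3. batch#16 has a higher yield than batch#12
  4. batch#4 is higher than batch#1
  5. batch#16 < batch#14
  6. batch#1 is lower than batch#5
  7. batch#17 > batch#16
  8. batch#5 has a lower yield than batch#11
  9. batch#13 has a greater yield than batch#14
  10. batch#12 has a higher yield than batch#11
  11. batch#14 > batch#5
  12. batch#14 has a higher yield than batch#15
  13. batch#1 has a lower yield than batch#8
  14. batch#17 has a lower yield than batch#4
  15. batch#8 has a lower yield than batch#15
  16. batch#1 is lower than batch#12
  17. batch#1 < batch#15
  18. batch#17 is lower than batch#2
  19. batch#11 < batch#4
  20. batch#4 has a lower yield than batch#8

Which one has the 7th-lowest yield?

batch#2

Chaining the given pairs: batch#1 < batch#5 < batch#11 < batch#12 < batch#16 < batch#17 < batch#2 < batch#4 < batch#8 < batch#15 < batch#14 < batch#13.
Counting 7 from the smallest end gives batch#2.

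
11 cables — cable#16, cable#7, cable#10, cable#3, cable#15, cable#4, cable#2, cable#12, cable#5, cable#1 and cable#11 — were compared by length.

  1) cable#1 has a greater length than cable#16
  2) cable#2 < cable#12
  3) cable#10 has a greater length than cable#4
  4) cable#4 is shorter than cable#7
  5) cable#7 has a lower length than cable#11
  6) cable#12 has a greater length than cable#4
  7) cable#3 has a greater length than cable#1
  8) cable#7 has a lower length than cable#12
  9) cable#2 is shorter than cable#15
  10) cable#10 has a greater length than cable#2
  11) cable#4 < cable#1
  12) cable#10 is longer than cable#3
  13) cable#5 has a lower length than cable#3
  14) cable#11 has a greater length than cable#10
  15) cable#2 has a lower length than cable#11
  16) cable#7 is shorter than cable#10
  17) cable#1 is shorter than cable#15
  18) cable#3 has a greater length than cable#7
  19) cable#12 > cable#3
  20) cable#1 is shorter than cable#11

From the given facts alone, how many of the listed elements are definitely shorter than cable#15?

Directly below cable#15: cable#2, cable#1.
One step further: cable#16, cable#4 (4 so far).
Nothing else is reachable below cable#15; 4 in all.

4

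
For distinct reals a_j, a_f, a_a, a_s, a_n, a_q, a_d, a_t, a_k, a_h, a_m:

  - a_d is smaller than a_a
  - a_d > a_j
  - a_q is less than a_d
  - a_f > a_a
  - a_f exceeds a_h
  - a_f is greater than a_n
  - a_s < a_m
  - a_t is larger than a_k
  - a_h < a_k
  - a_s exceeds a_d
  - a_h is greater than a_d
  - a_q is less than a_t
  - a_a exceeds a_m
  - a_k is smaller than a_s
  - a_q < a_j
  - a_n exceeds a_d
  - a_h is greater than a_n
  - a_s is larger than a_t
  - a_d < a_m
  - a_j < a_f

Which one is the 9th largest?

Chaining the given pairs: a_q < a_j < a_d < a_n < a_h < a_k < a_t < a_s < a_m < a_a < a_f.
The 9th largest is a_d.

a_d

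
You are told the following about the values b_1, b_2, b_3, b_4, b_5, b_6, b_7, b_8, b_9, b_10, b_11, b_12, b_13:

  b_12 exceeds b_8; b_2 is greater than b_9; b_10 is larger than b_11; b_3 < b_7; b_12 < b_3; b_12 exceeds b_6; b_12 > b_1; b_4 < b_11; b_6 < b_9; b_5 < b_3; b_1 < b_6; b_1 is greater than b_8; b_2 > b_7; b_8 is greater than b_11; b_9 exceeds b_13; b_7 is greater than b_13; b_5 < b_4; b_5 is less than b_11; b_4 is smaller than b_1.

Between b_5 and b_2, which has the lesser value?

b_5

Link the given pairs in sequence: b_5 < b_11; b_11 < b_8; b_8 < b_1; b_1 < b_6; b_6 < b_12; b_12 < b_3; b_3 < b_7; b_7 < b_2.
Together: b_5 < b_11 < b_8 < b_1 < b_6 < b_12 < b_3 < b_7 < b_2.
So b_5 < b_2; b_5 is the smaller of the two.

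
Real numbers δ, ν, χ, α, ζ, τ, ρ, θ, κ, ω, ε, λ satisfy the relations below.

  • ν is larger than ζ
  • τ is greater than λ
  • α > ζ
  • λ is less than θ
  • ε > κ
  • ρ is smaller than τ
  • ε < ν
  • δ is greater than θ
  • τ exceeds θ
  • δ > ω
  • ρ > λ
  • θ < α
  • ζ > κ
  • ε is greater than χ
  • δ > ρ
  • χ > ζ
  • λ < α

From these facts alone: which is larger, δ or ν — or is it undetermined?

Following every chain through ν: below ν we get κ, ζ, χ, ε.
δ is not reached, and no chain runs the other way from δ to ν.
So the given relations leave the order of ν and δ undetermined.

undetermined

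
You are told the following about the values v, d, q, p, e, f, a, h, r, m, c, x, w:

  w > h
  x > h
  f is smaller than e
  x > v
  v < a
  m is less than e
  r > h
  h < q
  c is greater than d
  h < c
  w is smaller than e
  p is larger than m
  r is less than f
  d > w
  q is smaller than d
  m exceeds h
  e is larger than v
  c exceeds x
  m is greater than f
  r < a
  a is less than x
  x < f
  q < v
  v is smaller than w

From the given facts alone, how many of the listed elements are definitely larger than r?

7

From r the given relations immediately reach a, f.
From those, x, m, e — 5 in total.
From those, p, c — 7 in total.
Nothing else is reachable above r; 7 in all.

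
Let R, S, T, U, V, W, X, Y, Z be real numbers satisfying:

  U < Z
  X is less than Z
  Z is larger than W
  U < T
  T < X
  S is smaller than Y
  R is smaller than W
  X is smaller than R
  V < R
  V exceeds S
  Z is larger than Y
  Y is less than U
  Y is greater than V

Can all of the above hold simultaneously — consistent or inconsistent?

consistent

Every relation is compatible with S < V < Y < U < T < X < R < W < Z; the set is consistent.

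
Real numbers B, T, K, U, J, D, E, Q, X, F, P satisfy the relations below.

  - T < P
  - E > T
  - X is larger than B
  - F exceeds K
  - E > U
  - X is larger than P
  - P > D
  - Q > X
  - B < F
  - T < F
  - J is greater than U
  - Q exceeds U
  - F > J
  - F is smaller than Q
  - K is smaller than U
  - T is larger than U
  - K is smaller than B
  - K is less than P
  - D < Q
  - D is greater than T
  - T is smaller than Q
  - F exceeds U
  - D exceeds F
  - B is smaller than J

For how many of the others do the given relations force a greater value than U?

From U the given relations immediately reach T, J, F, E, Q.
From those, D, P — 7 in total.
From those, X — 8 in total.
No other element is forced above U by the given relations, so the count is 8.

8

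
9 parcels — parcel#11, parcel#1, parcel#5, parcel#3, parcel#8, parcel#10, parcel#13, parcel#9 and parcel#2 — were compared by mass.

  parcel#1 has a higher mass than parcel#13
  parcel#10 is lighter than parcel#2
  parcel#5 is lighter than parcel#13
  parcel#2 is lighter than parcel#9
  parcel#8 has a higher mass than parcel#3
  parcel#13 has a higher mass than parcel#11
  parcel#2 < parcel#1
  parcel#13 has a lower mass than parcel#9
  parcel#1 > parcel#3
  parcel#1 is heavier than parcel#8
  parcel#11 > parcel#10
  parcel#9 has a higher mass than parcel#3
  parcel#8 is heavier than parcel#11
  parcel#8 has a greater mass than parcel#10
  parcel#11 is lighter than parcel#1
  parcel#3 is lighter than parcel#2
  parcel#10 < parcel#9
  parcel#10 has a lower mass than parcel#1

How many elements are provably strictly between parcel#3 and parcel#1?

The relations place parcel#3 below parcel#1. An element lies strictly between them when it is forced above parcel#3 and also forced below parcel#1.
Above parcel#3: {parcel#8, parcel#2, parcel#9}. Below parcel#1: {parcel#5, parcel#10, parcel#11, parcel#8, parcel#2, parcel#13}.
Intersection: {parcel#8, parcel#2} — 2.

2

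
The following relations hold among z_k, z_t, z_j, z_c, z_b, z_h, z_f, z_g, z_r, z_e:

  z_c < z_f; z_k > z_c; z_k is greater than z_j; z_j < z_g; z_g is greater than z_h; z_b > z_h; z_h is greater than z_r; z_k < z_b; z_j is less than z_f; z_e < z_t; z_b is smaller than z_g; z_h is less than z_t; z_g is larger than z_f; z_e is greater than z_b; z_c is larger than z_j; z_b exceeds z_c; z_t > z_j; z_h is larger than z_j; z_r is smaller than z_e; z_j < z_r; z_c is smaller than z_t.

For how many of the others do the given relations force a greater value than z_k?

From z_k the given relations immediately reach z_b.
From those, z_e, z_g — 3 in total.
From those, z_t — 4 in total.
Nothing else is reachable above z_k; 4 in all.

4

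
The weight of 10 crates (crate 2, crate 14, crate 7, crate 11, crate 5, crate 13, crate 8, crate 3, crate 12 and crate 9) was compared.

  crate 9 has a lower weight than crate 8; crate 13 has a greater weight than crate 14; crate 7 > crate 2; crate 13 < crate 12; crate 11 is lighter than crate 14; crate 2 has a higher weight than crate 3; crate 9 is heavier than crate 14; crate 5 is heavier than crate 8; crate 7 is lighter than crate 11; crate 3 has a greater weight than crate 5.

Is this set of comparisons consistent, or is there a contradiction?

inconsistent

We have crate 14 < crate 9 stated directly, yet also crate 9 < crate 8 < crate 5 < crate 3 < crate 2 < crate 7 < crate 11 < crate 14 by chaining the others — so crate 9 < crate 14. Contradiction.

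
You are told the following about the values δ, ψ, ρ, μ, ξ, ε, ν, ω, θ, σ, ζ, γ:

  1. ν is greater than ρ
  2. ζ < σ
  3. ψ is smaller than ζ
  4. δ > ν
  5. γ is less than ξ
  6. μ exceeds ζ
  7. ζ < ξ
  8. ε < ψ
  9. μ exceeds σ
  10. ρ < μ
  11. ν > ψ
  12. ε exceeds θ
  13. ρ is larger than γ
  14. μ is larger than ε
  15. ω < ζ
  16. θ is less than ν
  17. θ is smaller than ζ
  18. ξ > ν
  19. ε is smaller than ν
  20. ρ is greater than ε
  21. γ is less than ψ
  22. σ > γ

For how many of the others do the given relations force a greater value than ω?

From ω the given relations immediately reach ζ.
From those, σ, ξ, μ — 4 in total.
No other element is forced above ω by the given relations, so the count is 4.

4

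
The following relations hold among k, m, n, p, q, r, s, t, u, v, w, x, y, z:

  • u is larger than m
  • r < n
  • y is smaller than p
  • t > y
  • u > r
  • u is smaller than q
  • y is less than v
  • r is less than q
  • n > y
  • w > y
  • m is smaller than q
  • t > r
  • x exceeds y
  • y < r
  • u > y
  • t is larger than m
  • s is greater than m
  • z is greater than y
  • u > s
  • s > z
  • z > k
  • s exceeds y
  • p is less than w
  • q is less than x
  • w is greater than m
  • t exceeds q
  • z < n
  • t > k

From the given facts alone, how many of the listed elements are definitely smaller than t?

The elements the relations force below t are y, k, z, r, m, s, u, q — no chain reaches any other.
That is 8.

8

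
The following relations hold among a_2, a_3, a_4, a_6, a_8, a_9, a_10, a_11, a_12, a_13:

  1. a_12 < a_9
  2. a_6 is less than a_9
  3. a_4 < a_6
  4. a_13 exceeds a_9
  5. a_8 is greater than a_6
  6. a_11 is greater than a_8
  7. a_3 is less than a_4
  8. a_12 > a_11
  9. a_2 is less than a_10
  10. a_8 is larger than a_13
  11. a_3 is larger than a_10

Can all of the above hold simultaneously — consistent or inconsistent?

inconsistent

We have a_13 < a_8 stated directly, yet also a_8 < a_11 < a_12 < a_9 < a_13 by chaining the others — so a_8 < a_13. Contradiction.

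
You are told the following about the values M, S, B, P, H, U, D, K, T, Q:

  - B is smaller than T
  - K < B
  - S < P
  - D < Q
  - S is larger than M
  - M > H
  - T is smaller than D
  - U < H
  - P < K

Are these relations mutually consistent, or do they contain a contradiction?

The single ordering U < H < M < S < P < K < B < T < D < Q satisfies every listed relation, so no contradiction arises.

consistent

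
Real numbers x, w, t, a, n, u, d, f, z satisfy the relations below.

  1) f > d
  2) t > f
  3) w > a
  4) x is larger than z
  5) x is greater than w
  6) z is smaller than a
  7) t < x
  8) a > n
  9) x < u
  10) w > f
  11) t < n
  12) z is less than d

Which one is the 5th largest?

The consecutive relations fix a unique order: z < d < f < t < n < a < w < x < u.
The 5th largest is n.

n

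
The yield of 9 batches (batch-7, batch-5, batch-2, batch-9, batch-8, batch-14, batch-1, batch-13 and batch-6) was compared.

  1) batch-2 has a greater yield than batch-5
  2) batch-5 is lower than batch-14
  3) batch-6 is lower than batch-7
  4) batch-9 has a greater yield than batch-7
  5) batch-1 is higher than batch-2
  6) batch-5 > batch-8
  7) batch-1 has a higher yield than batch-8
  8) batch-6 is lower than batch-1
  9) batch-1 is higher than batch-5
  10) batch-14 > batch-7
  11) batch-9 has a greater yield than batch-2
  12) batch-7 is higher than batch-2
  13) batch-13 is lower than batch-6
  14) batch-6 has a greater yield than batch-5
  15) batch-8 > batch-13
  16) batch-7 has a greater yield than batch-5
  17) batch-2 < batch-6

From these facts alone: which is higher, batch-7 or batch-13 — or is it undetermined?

batch-7

batch-13 < batch-8 and batch-8 < batch-5 give batch-13 < batch-5.
Then batch-5 < batch-2 extends the chain to batch-2.
With batch-2 < batch-6: batch-13 < batch-8 < batch-5 < batch-2 < batch-6.
Then batch-6 < batch-7 extends the chain to batch-7.
So batch-7 is higher.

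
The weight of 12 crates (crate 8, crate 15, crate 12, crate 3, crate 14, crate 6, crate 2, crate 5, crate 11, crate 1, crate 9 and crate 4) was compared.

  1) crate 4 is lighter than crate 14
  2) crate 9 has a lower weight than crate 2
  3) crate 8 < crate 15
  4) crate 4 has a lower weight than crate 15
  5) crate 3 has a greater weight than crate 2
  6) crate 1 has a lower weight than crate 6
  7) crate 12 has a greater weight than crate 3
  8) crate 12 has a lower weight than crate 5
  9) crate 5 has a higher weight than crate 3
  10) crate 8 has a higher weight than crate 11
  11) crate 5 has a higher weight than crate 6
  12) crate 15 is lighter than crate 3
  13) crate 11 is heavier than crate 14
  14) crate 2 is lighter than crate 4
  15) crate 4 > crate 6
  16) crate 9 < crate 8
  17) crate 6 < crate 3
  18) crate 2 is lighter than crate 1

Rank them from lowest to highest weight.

crate 9 < crate 2 < crate 1 < crate 6 < crate 4 < crate 14 < crate 11 < crate 8 < crate 15 < crate 3 < crate 12 < crate 5

The consecutive links are each given: crate 9 < crate 2; crate 2 < crate 1; crate 1 < crate 6; crate 6 < crate 4; crate 4 < crate 14; crate 14 < crate 11; crate 11 < crate 8; crate 8 < crate 15; crate 15 < crate 3; crate 3 < crate 12; crate 12 < crate 5.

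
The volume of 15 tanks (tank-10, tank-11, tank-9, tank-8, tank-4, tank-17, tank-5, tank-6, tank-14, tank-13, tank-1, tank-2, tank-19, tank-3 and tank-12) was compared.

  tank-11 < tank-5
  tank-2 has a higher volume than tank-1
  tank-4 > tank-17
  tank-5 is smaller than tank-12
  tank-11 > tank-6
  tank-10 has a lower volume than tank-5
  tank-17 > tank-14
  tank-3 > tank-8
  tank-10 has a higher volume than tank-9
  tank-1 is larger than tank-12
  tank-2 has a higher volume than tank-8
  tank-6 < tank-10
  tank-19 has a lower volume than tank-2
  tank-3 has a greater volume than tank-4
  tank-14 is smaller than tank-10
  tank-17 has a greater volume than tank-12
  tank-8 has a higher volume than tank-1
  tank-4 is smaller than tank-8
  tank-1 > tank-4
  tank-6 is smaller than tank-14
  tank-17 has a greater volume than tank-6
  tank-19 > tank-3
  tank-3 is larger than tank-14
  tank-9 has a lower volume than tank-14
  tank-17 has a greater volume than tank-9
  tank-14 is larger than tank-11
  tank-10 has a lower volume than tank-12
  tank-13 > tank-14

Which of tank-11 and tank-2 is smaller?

tank-11

tank-11 < tank-14 and tank-14 < tank-10 give tank-11 < tank-10.
Then tank-10 < tank-5 extends the chain to tank-5.
Then tank-5 < tank-12 extends the chain to tank-12.
With tank-12 < tank-17: tank-11 < tank-14 < tank-10 < tank-5 < tank-12 < tank-17.
Then tank-17 < tank-4 extends the chain to tank-4.
Then tank-4 < tank-1 extends the chain to tank-1.
Then tank-1 < tank-8 extends the chain to tank-8.
With tank-8 < tank-3: tank-11 < tank-14 < tank-10 < tank-5 < tank-12 < tank-17 < tank-4 < tank-1 < tank-8 < tank-3.
With tank-3 < tank-19: tank-11 < tank-14 < tank-10 < tank-5 < tank-12 < tank-17 < tank-4 < tank-1 < tank-8 < tank-3 < tank-19.
Then tank-19 < tank-2 extends the chain to tank-2.
So tank-11 < tank-2; tank-11 is the smaller of the two.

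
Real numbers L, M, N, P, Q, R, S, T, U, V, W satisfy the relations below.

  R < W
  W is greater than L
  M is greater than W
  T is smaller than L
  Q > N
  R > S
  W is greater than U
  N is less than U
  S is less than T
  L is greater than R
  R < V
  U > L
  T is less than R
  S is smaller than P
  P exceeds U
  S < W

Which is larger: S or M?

M

S < T and T < R give S < R.
With R < L: S < T < R < L.
Then L < U extends the chain to U.
Then U < W extends the chain to W.
With W < M: S < T < R < L < U < W < M.
So S < M; M is the larger of the two.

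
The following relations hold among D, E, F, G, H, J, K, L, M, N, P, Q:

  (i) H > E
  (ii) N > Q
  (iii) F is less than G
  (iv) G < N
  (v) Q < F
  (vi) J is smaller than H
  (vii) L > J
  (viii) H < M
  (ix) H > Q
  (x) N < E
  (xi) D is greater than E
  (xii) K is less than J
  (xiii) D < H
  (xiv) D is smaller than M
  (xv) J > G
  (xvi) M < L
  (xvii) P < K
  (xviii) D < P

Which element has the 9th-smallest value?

Chaining the given pairs: Q < F < G < N < E < D < P < K < J < H < M < L.
The 9th smallest is J.

J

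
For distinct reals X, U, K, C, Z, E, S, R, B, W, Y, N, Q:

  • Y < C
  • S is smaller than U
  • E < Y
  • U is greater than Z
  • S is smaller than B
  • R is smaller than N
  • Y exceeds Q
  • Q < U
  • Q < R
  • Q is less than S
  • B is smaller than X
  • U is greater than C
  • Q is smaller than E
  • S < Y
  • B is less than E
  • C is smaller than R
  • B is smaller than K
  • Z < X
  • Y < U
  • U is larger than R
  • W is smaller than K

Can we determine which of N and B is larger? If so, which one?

Following the relations from B: B < E < Y < C < R < N.
So N is larger.

N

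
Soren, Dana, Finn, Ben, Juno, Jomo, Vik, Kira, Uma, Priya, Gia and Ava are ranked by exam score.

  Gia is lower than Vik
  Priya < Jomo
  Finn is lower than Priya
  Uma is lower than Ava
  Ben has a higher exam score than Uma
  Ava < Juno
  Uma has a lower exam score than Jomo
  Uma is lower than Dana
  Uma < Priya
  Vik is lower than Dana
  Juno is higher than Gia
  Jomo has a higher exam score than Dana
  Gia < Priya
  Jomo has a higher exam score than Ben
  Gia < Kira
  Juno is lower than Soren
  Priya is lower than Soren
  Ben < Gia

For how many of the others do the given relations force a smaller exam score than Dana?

4

Directly below Dana: Uma, Vik.
One step further: Gia (3 so far).
One step further: Ben (4 so far).
Nothing else is reachable below Dana; 4 in all.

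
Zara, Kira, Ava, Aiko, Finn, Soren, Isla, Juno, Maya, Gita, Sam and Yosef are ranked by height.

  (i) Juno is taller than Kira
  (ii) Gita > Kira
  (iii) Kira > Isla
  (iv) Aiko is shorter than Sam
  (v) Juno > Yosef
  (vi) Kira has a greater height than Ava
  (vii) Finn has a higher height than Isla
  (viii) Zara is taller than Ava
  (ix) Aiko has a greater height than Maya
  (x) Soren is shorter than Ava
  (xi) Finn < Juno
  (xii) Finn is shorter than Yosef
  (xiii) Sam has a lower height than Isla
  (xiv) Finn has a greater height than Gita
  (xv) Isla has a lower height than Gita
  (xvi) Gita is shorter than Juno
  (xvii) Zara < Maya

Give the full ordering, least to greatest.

Each adjacent pair is fixed by a given relation: Soren < Ava; Ava < Zara; Zara < Maya; Maya < Aiko; Aiko < Sam; Sam < Isla; Isla < Kira; Kira < Gita; Gita < Finn; Finn < Yosef; Yosef < Juno. Chaining them end to end gives the full order.

Soren < Ava < Zara < Maya < Aiko < Sam < Isla < Kira < Gita < Finn < Yosef < Juno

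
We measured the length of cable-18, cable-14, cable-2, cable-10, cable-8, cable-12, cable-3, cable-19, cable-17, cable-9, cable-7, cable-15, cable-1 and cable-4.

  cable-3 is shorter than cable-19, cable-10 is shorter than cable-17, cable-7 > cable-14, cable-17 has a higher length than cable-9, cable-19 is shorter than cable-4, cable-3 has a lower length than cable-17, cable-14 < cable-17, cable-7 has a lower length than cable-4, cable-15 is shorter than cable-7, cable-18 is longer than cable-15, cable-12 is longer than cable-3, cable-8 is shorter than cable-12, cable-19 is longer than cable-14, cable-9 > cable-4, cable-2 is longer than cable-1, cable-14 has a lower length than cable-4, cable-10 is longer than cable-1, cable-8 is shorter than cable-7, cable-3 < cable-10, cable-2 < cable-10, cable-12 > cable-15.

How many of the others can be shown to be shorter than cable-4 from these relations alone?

From cable-4 the given relations immediately reach cable-14, cable-19, cable-7.
From those, cable-8, cable-15, cable-3 — 6 in total.
Nothing else is reachable below cable-4; 6 in all.

6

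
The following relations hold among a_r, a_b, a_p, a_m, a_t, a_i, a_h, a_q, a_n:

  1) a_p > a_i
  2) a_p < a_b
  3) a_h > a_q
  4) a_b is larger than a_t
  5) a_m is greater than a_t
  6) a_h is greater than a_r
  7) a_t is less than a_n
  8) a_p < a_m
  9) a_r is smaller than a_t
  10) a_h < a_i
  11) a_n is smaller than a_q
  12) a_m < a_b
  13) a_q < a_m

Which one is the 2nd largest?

a_m

Piecing the relations together gives one ordering: a_r < a_t < a_n < a_q < a_h < a_i < a_p < a_m < a_b.
The 2nd largest is a_m.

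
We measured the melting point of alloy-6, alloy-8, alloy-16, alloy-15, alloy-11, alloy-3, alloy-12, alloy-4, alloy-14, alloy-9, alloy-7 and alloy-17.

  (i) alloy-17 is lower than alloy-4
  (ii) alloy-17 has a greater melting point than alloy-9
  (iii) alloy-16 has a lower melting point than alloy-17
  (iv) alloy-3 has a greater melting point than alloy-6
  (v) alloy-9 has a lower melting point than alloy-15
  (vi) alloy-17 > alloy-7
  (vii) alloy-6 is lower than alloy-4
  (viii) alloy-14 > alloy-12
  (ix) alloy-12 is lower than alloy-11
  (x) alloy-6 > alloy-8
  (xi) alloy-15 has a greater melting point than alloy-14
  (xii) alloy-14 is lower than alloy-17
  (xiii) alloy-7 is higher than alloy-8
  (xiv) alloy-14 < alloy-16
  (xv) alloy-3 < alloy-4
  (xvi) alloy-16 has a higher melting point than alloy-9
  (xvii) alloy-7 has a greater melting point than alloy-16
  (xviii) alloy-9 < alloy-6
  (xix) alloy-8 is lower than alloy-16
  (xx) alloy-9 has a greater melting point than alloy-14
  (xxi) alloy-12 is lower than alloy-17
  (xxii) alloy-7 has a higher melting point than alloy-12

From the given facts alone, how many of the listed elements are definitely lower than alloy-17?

From alloy-17 the given relations immediately reach alloy-12, alloy-14, alloy-9, alloy-16, alloy-7.
From those, alloy-8 — 6 in total.
No other element is forced below alloy-17 by the given relations, so the count is 6.

6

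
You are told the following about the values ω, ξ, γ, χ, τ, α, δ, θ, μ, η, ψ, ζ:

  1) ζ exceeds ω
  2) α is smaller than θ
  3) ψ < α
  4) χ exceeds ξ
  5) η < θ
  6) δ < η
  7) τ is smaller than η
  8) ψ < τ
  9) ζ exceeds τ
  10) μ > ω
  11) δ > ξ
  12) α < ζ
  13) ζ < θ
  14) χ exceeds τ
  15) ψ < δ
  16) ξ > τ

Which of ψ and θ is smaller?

ψ

ψ < τ < ξ < δ < η < θ, by transitivity through τ, ξ, δ, η.
So ψ < θ; ψ is the smaller of the two.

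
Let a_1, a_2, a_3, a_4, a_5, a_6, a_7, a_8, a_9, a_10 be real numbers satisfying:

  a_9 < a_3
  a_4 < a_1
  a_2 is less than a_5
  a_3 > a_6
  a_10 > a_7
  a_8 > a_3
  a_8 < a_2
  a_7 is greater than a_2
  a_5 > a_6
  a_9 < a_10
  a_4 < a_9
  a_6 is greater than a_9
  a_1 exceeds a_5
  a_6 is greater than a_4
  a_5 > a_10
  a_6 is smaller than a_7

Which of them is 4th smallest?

Piecing the relations together gives one ordering: a_4 < a_9 < a_6 < a_3 < a_8 < a_2 < a_7 < a_10 < a_5 < a_1.
Counting 4 from the smallest end gives a_3.

a_3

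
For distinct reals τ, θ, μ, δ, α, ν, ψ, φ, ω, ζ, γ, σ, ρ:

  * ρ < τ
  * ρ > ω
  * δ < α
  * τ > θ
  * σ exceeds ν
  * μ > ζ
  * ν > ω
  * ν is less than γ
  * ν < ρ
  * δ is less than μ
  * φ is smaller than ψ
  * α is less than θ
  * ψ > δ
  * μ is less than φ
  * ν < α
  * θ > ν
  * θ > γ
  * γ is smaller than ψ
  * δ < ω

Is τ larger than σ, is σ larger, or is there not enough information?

undetermined

Following every chain through σ: below σ we get δ, ω, ν.
τ is not reached, and no chain runs the other way from τ to σ.
So the given relations leave the order of σ and τ undetermined.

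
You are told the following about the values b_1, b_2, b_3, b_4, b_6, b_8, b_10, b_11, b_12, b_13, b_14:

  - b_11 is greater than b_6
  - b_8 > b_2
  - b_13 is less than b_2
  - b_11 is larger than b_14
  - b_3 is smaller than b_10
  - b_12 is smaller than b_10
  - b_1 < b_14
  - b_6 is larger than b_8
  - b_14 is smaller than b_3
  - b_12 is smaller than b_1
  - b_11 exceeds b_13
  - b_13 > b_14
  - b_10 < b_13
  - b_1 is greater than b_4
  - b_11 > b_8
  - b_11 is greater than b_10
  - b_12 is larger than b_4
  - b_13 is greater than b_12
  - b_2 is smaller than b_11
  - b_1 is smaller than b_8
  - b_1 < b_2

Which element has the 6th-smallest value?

b_10

The consecutive relations fix a unique order: b_4 < b_12 < b_1 < b_14 < b_3 < b_10 < b_13 < b_2 < b_8 < b_6 < b_11.
Counting 6 from the smallest end gives b_10.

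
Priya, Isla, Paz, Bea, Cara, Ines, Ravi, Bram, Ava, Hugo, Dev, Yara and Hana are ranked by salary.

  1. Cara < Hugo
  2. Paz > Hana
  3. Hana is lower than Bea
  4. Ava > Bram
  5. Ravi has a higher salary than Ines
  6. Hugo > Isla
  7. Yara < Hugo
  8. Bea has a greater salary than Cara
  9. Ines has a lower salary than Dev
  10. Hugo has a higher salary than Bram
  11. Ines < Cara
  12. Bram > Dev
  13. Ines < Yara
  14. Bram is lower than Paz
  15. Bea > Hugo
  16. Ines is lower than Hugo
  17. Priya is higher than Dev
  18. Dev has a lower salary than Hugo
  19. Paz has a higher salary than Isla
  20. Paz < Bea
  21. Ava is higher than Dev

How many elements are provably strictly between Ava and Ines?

2

Chaining upward from Ines reaches: Dev, Bram, Yara, Cara, Ravi, Paz, Priya, Hugo, Bea.
Chaining downward from Ava reaches: Dev, Bram.
Strictly between Ines and Ava are those in both lists: Dev, Bram — 2 elements.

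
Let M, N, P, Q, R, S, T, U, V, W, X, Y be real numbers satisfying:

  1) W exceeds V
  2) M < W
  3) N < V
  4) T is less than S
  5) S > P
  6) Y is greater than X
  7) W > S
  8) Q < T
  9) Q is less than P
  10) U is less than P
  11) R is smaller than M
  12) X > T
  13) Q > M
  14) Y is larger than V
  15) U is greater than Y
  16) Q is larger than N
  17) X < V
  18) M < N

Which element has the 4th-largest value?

Piecing the relations together gives one ordering: R < M < N < Q < T < X < V < Y < U < P < S < W.
Counting 4 from the largest end gives U.

U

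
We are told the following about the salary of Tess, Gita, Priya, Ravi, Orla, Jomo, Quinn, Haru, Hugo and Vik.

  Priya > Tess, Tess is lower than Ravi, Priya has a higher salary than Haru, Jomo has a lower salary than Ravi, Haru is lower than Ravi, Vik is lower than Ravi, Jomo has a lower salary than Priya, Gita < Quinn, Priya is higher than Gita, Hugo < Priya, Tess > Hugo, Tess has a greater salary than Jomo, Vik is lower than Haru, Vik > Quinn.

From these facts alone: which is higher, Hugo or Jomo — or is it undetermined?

undetermined

Following every chain through Jomo: above Jomo we get Tess, Priya, Ravi.
Hugo is not reached, and no chain runs the other way from Hugo to Jomo.
So the given relations leave the order of Jomo and Hugo undetermined.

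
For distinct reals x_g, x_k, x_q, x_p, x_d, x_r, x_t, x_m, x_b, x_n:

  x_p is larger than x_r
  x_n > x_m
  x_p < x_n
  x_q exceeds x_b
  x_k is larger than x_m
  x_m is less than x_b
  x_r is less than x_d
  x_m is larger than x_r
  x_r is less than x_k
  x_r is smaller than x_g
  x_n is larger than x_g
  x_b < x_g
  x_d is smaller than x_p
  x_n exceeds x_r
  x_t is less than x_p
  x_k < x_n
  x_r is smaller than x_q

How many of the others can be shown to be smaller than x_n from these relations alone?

Directly below x_n: x_r, x_m, x_k, x_p, x_g.
One step further: x_t, x_b, x_d (8 so far).
No other element is forced below x_n by the given relations, so the count is 8.

8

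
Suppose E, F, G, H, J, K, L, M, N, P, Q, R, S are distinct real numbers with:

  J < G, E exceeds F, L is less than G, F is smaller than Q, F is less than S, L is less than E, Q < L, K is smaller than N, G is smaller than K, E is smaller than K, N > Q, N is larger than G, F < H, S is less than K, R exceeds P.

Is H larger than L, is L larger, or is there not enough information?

undetermined

Following every chain through L: above L we get G, E, K, N; below L we get F, Q.
H is not reached, and no chain runs the other way from H to L.
So the given relations leave the order of L and H undetermined.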